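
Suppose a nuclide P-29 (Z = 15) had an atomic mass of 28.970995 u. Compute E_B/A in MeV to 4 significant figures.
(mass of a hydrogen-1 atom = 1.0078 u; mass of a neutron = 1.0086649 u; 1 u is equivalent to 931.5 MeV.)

Mass of separated nucleons = 15(1.0078) + 14(1.0086649) = 15.1170 + 14.1213086 = 29.2383086 u
Δm = 29.2383086 − 28.970995 = 0.2673136 u
Converting to energy: 0.2673136 u × 931.5 MeV/u = 249.003 MeV
Dividing by A = 29 gives 8.586 MeV per nucleon.

8.586 MeV/nucleon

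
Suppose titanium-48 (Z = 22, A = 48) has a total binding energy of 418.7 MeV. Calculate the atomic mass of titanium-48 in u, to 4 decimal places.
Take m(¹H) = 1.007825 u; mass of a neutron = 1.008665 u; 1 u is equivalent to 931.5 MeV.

47.9479 u

Mass defect = 418.7 MeV / (931.5 MeV/u) = 0.4494901 u
Constituent mass = 22(1.007825) + 26(1.008665) = 48.397440 u
Atomic mass = 48.397440 − 0.4494901 = 47.9479499 u ≈ 47.9479 u (to 4 decimal places)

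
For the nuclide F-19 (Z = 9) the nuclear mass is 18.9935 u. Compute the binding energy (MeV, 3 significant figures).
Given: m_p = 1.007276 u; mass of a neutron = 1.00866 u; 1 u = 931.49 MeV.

With 9 protons and 10 neutrons (A = 19):
Total constituent mass: 9 × 1.007276 + 10 × 1.00866 = 19.152084 u
The mass defect is 19.152084 − 18.9935 = 0.158584 u.
Converting to energy: 0.158584 u × 931.49 MeV/u = 147.719 MeV

148 MeV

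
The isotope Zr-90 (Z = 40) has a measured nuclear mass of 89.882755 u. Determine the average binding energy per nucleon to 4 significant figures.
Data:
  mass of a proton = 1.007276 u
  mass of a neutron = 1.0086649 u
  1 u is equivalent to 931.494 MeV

With 40 protons and 50 neutrons (A = 90):
Total constituent mass: 40 × 1.007276 + 50 × 1.0086649 = 90.7242850 u
Mass defect Δm = 90.7242850 − 89.882755 = 0.8415300 u
Binding energy = Δm·c² = 0.8415300 × 931.494 MeV/u = 783.880 MeV
Dividing by A = 90 gives 8.710 MeV per nucleon.

8.710 MeV/nucleon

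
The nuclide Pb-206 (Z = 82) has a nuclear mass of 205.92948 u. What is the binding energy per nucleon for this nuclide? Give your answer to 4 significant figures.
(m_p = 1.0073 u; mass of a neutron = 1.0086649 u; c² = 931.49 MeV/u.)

7.884 MeV/nucleon

Σm = 82·m_p + 124·m_n = 82.5986 + 125.0744476 = 207.6730476 u
The mass defect is 207.6730476 − 205.92948 = 1.7435676 u.
Binding energy = Δm·c² = 1.7435676 × 931.49 MeV/u = 1624.12 MeV
Dividing by A = 206 gives 7.884 MeV per nucleon.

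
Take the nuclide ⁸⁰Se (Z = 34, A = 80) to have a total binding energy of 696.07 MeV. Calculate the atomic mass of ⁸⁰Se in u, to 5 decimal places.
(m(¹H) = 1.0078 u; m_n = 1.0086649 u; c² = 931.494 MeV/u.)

79.91652 u

Mass defect = 696.07 MeV / (931.494 MeV/u) = 0.7472619 u
Constituent mass = 34(1.0078) + 46(1.0086649) = 80.6637854 u
Atomic mass = 80.6637854 − 0.7472619 = 79.9165235 u ≈ 79.91652 u (to 5 decimal places)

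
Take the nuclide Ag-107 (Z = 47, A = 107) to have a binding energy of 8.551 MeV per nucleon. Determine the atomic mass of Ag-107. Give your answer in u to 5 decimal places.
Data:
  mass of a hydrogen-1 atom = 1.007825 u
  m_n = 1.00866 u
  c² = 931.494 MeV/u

Total binding energy = 107 × 8.551 = 914.957 MeV
Mass defect = 914.957 MeV / (931.494 MeV/u) = 0.9822468 u
Constituent mass = 47(1.007825) + 60(1.00866) = 107.887375 u
Atomic mass = 107.887375 − 0.9822468 = 106.9051282 u ≈ 106.90513 u (to 5 decimal places)

106.90513 u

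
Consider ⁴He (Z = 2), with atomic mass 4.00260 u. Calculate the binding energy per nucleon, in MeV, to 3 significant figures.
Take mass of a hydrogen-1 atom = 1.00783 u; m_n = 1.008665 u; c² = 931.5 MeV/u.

7.08 MeV/nucleon

Mass of separated nucleons = 2(1.00783) + 2(1.008665) = 2.01566 + 2.017330 = 4.032990 u
Mass defect Δm = 4.032990 − 4.00260 = 0.030390 u
Binding energy = Δm·c² = 0.030390 × 931.5 MeV/u = 28.3083 MeV
BE/A = 28.3083 MeV / 4 = 7.077 MeV/nucleon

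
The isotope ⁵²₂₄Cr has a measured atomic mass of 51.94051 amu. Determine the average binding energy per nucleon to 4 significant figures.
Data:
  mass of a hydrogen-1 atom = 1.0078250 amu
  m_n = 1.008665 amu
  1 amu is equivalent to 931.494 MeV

Z = 24, so N = A − Z = 52 − 24 = 28.
Total constituent mass: 24 × 1.0078250 + 28 × 1.008665 = 52.4304200 amu
Mass defect Δm = 52.4304200 − 51.94051 = 0.4899100 amu
Converting to energy: 0.4899100 amu × 931.494 MeV/amu = 456.348 MeV
Dividing by A = 52 gives 8.776 MeV per nucleon.

8.776 MeV/nucleon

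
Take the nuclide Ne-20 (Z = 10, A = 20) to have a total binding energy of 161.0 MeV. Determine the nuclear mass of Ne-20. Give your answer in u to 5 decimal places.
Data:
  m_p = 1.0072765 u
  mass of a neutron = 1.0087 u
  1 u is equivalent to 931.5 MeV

19.98693 u

Mass defect = 161.0 MeV / (931.5 MeV/u) = 0.1728395 u
Constituent mass = 10(1.0072765) + 10(1.0087) = 20.1597650 u
Nuclear mass = 20.1597650 − 0.1728395 = 19.9869255 u ≈ 19.98693 u (to 5 decimal places)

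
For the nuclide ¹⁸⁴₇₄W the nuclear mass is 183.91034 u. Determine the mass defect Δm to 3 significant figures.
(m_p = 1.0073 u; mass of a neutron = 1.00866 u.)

1.58 u

The nucleus contains 74 protons and 184 − 74 = 110 neutrons.
Σm = 74·m_p + 110·m_n = 74.5402 + 110.95260 = 185.49280 u
Δm = 185.49280 − 183.91034 = 1.58246 u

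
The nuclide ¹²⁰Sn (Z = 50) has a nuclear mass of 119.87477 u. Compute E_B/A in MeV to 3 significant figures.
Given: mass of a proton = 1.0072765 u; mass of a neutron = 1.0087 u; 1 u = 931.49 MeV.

8.52 MeV/nucleon

Σm = 50·m_p + 70·m_n = 50.3638250 + 70.6090 = 120.9728250 u
Mass defect Δm = 120.9728250 − 119.87477 = 1.0980550 u
Converting to energy: 1.0980550 u × 931.49 MeV/u = 1022.83 MeV
Per nucleon: 1022.83 / 120 = 8.524 MeV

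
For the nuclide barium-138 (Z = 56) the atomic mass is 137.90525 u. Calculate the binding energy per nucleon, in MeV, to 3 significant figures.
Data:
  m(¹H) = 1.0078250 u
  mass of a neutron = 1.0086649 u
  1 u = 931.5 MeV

8.39 MeV/nucleon

Z = 56, so N = A − Z = 138 − 56 = 82.
Mass of separated nucleons = 56(1.0078250) + 82(1.0086649) = 56.4382000 + 82.7105218 = 139.1487218 u
The mass defect is 139.1487218 − 137.90525 = 1.2434718 u.
Binding energy = Δm·c² = 1.2434718 × 931.5 MeV/u = 1158.29 MeV
Per nucleon: 1158.29 / 138 = 8.393 MeV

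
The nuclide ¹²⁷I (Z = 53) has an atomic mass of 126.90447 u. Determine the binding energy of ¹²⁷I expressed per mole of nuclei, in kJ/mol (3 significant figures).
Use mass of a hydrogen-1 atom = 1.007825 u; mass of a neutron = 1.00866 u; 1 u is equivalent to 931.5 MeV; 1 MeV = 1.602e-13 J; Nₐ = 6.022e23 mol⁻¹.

1.03e+11 kJ/mol

The nucleus contains 53 protons and 127 − 53 = 74 neutrons.
Σm = 53·m(¹H) + 74·m_n = 53.414725 + 74.64084 = 128.055565 u
Δm = 128.055565 − 126.90447 = 1.151095 u
E_B = 1.151095 × 931.5 = 1072.24 MeV
Per nucleus in joules: 1072.24 MeV × 1.602e-13 J/MeV = 1.7177e-10 J
Per mole: 1.7177e-10 J × 6.022e23 mol⁻¹ = 1.0344e+14 J/mol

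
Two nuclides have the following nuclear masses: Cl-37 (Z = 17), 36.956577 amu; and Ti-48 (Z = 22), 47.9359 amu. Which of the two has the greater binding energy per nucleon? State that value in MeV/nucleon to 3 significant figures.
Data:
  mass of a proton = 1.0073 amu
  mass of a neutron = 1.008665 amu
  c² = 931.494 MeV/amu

Cl-37: Σm = 17(1.0073) + 20(1.008665) = 37.297400 amu; Δm = 0.340823 amu; E_B = 317.47 MeV; E_B/A = 8.580 MeV
Ti-48: Σm = 22(1.0073) + 26(1.008665) = 48.385890 amu; Δm = 0.449990 amu; E_B = 419.16 MeV; E_B/A = 8.733 MeV
Ti-48 has the higher binding energy per nucleon, so it is the more tightly bound nucleus.

Ti-48; 8.73 MeV/nucleon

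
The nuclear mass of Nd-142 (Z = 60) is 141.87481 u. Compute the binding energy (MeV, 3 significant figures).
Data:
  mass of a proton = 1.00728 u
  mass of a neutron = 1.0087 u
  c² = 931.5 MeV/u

1190 MeV

Mass of separated nucleons = 60(1.00728) + 82(1.0087) = 60.43680 + 82.7134 = 143.15020 u
The mass defect is 143.15020 − 141.87481 = 1.27539 u.
E_B = 1.27539 × 931.5 = 1188.03 MeV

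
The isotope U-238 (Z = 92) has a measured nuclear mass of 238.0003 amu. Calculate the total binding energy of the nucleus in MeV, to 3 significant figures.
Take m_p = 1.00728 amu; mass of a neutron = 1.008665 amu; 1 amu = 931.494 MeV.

1800 MeV

The nucleus contains 92 protons and 238 − 92 = 146 neutrons.
Mass of separated nucleons = 92(1.00728) + 146(1.008665) = 92.66976 + 147.265090 = 239.934850 amu
Mass defect Δm = 239.934850 − 238.0003 = 1.934550 amu
Converting to energy: 1.934550 amu × 931.494 MeV/amu = 1802.02 MeV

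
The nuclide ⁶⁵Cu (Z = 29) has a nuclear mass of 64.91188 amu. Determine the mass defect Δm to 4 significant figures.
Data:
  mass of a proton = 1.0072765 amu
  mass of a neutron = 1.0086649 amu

The nucleus contains 29 protons and 65 − 29 = 36 neutrons.
Mass of separated nucleons = 29(1.0072765) + 36(1.0086649) = 29.2110185 + 36.3119364 = 65.5229549 amu
Mass defect Δm = 65.5229549 − 64.91188 = 0.6110749 amu

0.6111 amu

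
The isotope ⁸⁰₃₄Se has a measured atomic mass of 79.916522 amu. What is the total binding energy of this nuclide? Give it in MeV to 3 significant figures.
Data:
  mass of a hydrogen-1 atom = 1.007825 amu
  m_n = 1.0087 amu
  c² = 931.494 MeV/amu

698 MeV

The nucleus contains 34 protons and 80 − 34 = 46 neutrons.
Σm = 34·m(¹H) + 46·m_n = 34.266050 + 46.4002 = 80.666250 amu
Mass defect Δm = 80.666250 − 79.916522 = 0.749728 amu
E_B = 0.749728 × 931.494 = 698.367 MeV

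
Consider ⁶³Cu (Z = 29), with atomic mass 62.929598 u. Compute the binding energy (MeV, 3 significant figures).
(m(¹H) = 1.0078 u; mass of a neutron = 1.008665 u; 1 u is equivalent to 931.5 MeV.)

Z = 29, so N = A − Z = 63 − 29 = 34.
Mass of separated nucleons = 29(1.0078) + 34(1.008665) = 29.2262 + 34.294610 = 63.520810 u
Mass defect Δm = 63.520810 − 62.929598 = 0.591212 u
Converting to energy: 0.591212 u × 931.5 MeV/u = 550.714 MeV

551 MeV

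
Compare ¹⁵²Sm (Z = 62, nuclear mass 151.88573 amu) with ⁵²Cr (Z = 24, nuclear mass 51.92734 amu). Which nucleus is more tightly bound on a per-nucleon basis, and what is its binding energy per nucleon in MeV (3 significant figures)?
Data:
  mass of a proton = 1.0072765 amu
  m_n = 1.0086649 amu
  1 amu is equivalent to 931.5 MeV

⁵²Cr; 8.78 MeV/nucleon

¹⁵²Sm: Σm = 62(1.0072765) + 90(1.0086649) = 153.2309840 amu; Δm = 1.3452540 amu; E_B = 1253.1 MeV; E_B/A = 8.244 MeV
⁵²Cr: Σm = 24(1.0072765) + 28(1.0086649) = 52.4172532 amu; Δm = 0.4899132 amu; E_B = 456.35 MeV; E_B/A = 8.776 MeV
⁵²Cr has the higher binding energy per nucleon, so it is the more tightly bound nucleus.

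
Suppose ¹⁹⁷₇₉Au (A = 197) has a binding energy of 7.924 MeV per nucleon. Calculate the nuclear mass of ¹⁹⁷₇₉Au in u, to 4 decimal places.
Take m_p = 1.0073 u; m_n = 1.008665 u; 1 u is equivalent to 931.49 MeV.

196.9233 u

Total binding energy = 197 × 7.924 = 1561.028 MeV
Mass defect = 1561.028 MeV / (931.49 MeV/u) = 1.675840 u
Constituent mass = 79(1.0073) + 118(1.008665) = 198.599170 u
Nuclear mass = 198.599170 − 1.675840 = 196.923330 u ≈ 196.9233 u (to 4 decimal places)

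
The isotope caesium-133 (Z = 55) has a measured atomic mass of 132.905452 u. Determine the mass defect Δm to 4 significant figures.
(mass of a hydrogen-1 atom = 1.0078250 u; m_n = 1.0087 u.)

1.204 u

Z = 55, so N = A − Z = 133 − 55 = 78.
Total constituent mass: 55 × 1.0078250 + 78 × 1.0087 = 134.1089750 u
The mass defect is 134.1089750 − 132.905452 = 1.2035230 u.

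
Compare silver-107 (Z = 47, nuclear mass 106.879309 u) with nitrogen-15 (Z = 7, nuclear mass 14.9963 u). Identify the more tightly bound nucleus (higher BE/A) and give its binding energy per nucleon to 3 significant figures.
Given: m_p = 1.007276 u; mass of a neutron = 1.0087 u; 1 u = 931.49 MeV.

silver-107; 8.57 MeV/nucleon

silver-107: Σm = 47(1.007276) + 60(1.0087) = 107.863972 u; Δm = 0.984663 u; E_B = 917.20 MeV; E_B/A = 8.572 MeV
nitrogen-15: Σm = 7(1.007276) + 8(1.0087) = 15.120532 u; Δm = 0.124232 u; E_B = 115.72 MeV; E_B/A = 7.7147 MeV
silver-107 has the higher binding energy per nucleon, so it is the more tightly bound nucleus.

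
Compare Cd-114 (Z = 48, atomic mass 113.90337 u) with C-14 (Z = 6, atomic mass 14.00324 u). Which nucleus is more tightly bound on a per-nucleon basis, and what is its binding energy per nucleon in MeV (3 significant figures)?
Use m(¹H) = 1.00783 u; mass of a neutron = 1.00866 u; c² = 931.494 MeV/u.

Cd-114; 8.53 MeV/nucleon

Cd-114: Σm = 48(1.00783) + 66(1.00866) = 114.94740 u; Δm = 1.04403 u; E_B = 972.51 MeV; E_B/A = 8.531 MeV
C-14: Σm = 6(1.00783) + 8(1.00866) = 14.11626 u; Δm = 0.11302 u; E_B = 105.28 MeV; E_B/A = 7.520 MeV
Cd-114 has the higher binding energy per nucleon, so it is the more tightly bound nucleus.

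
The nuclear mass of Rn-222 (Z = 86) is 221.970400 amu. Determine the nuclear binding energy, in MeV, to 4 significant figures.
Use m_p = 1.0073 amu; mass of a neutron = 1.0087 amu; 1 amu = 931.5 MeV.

Z = 86, so N = A − Z = 222 − 86 = 136.
Mass of separated nucleons = 86(1.0073) + 136(1.0087) = 86.6278 + 137.1832 = 223.8110 amu
Δm = 223.8110 − 221.970400 = 1.840600 amu
Binding energy = Δm·c² = 1.840600 × 931.5 MeV/amu = 1714.52 MeV

1715 MeV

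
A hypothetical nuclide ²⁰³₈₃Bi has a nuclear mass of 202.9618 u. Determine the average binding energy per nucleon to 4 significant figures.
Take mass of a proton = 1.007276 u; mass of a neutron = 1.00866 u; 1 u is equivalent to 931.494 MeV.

With 83 protons and 120 neutrons (A = 203):
Total constituent mass: 83 × 1.007276 + 120 × 1.00866 = 204.643108 u
Δm = 204.643108 − 202.9618 = 1.681308 u
Binding energy = Δm·c² = 1.681308 × 931.494 MeV/u = 1566.13 MeV
Dividing by A = 203 gives 7.715 MeV per nucleon.

7.715 MeV/nucleon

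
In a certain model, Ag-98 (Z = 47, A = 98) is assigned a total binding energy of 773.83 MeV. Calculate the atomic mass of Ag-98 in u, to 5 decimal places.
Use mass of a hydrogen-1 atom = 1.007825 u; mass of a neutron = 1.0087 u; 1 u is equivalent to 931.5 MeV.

97.98074 u

Mass defect = 773.83 MeV / (931.5 MeV/u) = 0.8307354 u
Constituent mass = 47(1.007825) + 51(1.0087) = 98.811475 u
Atomic mass = 98.811475 − 0.8307354 = 97.9807396 u ≈ 97.98074 u (to 5 decimal places)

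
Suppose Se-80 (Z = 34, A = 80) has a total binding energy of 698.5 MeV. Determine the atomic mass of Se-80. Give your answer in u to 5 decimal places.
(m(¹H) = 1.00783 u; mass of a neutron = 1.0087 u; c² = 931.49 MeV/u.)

Mass defect = 698.5 MeV / (931.49 MeV/u) = 0.7498739 u
Constituent mass = 34(1.00783) + 46(1.0087) = 80.66642 u
Atomic mass = 80.66642 − 0.7498739 = 79.9165461 u ≈ 79.91655 u (to 5 decimal places)

79.91655 u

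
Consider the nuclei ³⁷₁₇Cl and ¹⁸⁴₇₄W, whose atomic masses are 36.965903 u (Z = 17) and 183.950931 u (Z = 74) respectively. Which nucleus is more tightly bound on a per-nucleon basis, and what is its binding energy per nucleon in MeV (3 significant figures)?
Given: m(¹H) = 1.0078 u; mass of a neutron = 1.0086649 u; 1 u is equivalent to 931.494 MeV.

³⁷₁₇Cl; 8.56 MeV/nucleon

³⁷₁₇Cl: Σm = 17(1.0078) + 20(1.0086649) = 37.3058980 u; Δm = 0.3399950 u; E_B = 316.703 MeV; E_B/A = 8.560 MeV
¹⁸⁴₇₄W: Σm = 74(1.0078) + 110(1.0086649) = 185.5303390 u; Δm = 1.5794080 u; E_B = 1471.2 MeV; E_B/A = 7.996 MeV
³⁷₁₇Cl has the higher binding energy per nucleon, so it is the more tightly bound nucleus.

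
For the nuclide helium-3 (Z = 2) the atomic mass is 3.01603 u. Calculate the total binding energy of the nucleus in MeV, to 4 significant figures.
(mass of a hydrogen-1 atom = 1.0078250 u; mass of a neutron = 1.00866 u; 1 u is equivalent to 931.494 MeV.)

7.713 MeV

With 2 protons and 1 neutrons (A = 3):
Mass of separated nucleons = 2(1.0078250) + 1(1.00866) = 2.0156500 + 1.00866 = 3.0243100 u
Mass defect Δm = 3.0243100 − 3.01603 = 0.0082800 u
Converting to energy: 0.0082800 u × 931.494 MeV/u = 7.71277 MeV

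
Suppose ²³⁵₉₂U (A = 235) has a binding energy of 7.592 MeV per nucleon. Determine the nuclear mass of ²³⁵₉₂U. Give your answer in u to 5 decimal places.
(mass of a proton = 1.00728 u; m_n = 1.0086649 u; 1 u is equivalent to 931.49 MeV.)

234.99350 u

Total binding energy = 235 × 7.592 = 1784.120 MeV
Mass defect = 1784.120 MeV / (931.49 MeV/u) = 1.9153399 u
Constituent mass = 92(1.00728) + 143(1.0086649) = 236.9088407 u
Nuclear mass = 236.9088407 − 1.9153399 = 234.9935008 u ≈ 234.99350 u (to 5 decimal places)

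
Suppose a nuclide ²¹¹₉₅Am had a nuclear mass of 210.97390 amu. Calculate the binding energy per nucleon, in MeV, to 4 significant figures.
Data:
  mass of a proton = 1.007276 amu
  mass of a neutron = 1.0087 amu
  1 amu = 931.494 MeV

The nucleus contains 95 protons and 211 − 95 = 116 neutrons.
Σm = 95·m_p + 116·m_n = 95.691220 + 117.0092 = 212.700420 amu
Δm = 212.700420 − 210.97390 = 1.726520 amu
Binding energy = Δm·c² = 1.726520 × 931.494 MeV/amu = 1608.24 MeV
Dividing by A = 211 gives 7.622 MeV per nucleon.

7.622 MeV/nucleon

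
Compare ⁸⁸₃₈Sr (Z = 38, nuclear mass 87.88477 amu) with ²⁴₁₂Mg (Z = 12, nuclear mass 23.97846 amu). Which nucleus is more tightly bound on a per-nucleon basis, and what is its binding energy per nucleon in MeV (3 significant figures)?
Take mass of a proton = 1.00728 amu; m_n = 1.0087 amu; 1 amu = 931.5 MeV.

⁸⁸₃₈Sr: Σm = 38(1.00728) + 50(1.0087) = 88.71164 amu; Δm = 0.82687 amu; E_B = 770.23 MeV; E_B/A = 8.753 MeV
²⁴₁₂Mg: Σm = 12(1.00728) + 12(1.0087) = 24.19176 amu; Δm = 0.21330 amu; E_B = 198.69 MeV; E_B/A = 8.279 MeV
⁸⁸₃₈Sr has the higher binding energy per nucleon, so it is the more tightly bound nucleus.

⁸⁸₃₈Sr; 8.75 MeV/nucleon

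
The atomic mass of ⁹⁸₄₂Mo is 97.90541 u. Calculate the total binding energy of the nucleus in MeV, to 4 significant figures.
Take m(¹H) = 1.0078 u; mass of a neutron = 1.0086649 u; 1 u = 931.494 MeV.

Mass of separated nucleons = 42(1.0078) + 56(1.0086649) = 42.3276 + 56.4852344 = 98.8128344 u
Mass defect Δm = 98.8128344 − 97.90541 = 0.9074244 u
E_B = 0.9074244 × 931.494 = 845.260 MeV

845.3 MeV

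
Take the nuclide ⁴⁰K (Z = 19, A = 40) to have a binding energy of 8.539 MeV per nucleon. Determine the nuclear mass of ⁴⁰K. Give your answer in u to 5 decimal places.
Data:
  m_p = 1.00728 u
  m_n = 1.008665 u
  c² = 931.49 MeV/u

Total binding energy = 40 × 8.539 = 341.560 MeV
Mass defect = 341.560 MeV / (931.49 MeV/u) = 0.3666813 u
Constituent mass = 19(1.00728) + 21(1.008665) = 40.320285 u
Nuclear mass = 40.320285 − 0.3666813 = 39.9536037 u ≈ 39.95360 u (to 5 decimal places)

39.95360 u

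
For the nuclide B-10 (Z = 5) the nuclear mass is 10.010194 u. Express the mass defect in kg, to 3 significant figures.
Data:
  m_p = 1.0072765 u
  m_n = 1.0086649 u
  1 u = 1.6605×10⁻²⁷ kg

1.15e-28 kg

Z = 5, so N = A − Z = 10 − 5 = 5.
Mass of separated nucleons = 5(1.0072765) + 5(1.0086649) = 5.0363825 + 5.0433245 = 10.0797070 u
Δm = 10.0797070 − 10.010194 = 0.0695130 u
In SI units: 0.0695130 u × 1.6605×10⁻²⁷ kg/u = 1.1543e-28 kg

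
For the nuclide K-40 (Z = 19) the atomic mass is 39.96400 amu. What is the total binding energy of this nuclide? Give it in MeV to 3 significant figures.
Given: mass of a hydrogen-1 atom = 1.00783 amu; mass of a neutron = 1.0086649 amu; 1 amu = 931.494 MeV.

342 MeV

Σm = 19·m(¹H) + 21·m_n = 19.14877 + 21.1819629 = 40.3307329 amu
Δm = 40.3307329 − 39.96400 = 0.3667329 amu
E_B = 0.3667329 × 931.494 = 341.609 MeV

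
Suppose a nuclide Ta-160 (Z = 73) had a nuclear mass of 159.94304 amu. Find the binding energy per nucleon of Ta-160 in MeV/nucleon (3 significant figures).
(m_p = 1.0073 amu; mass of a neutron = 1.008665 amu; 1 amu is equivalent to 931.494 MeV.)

Z = 73, so N = A − Z = 160 − 73 = 87.
Σm = 73·m_p + 87·m_n = 73.5329 + 87.753855 = 161.286755 amu
The mass defect is 161.286755 − 159.94304 = 1.343715 amu.
Binding energy = Δm·c² = 1.343715 × 931.494 MeV/amu = 1251.66 MeV
Per nucleon: 1251.66 / 160 = 7.823 MeV

7.82 MeV/nucleon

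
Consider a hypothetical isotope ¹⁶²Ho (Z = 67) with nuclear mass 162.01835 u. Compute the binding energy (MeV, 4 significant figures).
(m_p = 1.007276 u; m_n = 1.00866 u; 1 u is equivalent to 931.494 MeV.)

1203 MeV

With 67 protons and 95 neutrons (A = 162):
Mass of separated nucleons = 67(1.007276) + 95(1.00866) = 67.487492 + 95.82270 = 163.310192 u
Mass defect Δm = 163.310192 − 162.01835 = 1.291842 u
Binding energy = Δm·c² = 1.291842 × 931.494 MeV/u = 1203.34 MeV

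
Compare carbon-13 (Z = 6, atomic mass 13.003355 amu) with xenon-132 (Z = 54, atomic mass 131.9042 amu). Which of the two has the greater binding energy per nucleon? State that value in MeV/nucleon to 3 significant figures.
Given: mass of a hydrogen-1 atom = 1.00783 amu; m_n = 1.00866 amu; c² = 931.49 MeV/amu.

carbon-13: Σm = 6(1.00783) + 7(1.00866) = 13.10760 amu; Δm = 0.104245 amu; E_B = 97.103 MeV; E_B/A = 7.469 MeV
xenon-132: Σm = 54(1.00783) + 78(1.00866) = 133.09830 amu; Δm = 1.19410 amu; E_B = 1112.29 MeV; E_B/A = 8.426 MeV
xenon-132 has the higher binding energy per nucleon, so it is the more tightly bound nucleus.

xenon-132; 8.43 MeV/nucleon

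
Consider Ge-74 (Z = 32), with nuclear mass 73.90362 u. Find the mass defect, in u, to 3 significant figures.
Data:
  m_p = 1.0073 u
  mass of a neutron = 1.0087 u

The nucleus contains 32 protons and 74 − 32 = 42 neutrons.
Total constituent mass: 32 × 1.0073 + 42 × 1.0087 = 74.5990 u
Mass defect Δm = 74.5990 − 73.90362 = 0.69538 u

0.695 u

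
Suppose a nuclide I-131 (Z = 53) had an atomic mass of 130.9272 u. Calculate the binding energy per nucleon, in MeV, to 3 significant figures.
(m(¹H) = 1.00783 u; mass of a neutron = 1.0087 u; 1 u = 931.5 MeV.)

With 53 protons and 78 neutrons (A = 131):
Total constituent mass: 53 × 1.00783 + 78 × 1.0087 = 132.09359 u
The mass defect is 132.09359 − 130.9272 = 1.16639 u.
Binding energy = Δm·c² = 1.16639 × 931.5 MeV/u = 1086.49 MeV
Per nucleon: 1086.49 / 131 = 8.294 MeV

8.29 MeV/nucleon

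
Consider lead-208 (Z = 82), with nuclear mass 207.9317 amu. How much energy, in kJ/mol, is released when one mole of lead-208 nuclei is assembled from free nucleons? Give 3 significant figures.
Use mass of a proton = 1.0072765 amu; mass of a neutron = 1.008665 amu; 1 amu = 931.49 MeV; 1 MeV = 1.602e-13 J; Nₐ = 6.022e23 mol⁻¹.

1.58e+11 kJ/mol

Mass of separated nucleons = 82(1.0072765) + 126(1.008665) = 82.5966730 + 127.091790 = 209.6884630 amu
Mass defect Δm = 209.6884630 − 207.9317 = 1.7567630 amu
E_B = 1.7567630 × 931.49 = 1636.41 MeV
Per nucleus in joules: 1636.41 MeV × 1.602e-13 J/MeV = 2.6215e-10 J
Per mole: 2.6215e-10 J × 6.022e23 mol⁻¹ = 1.5787e+14 J/mol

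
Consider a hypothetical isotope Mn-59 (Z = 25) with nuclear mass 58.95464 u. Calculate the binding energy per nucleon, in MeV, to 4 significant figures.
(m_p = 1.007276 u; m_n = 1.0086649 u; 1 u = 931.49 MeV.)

8.239 MeV/nucleon

Z = 25, so N = A − Z = 59 − 25 = 34.
Total constituent mass: 25 × 1.007276 + 34 × 1.0086649 = 59.4765066 u
Mass defect Δm = 59.4765066 − 58.95464 = 0.5218666 u
Binding energy = Δm·c² = 0.5218666 × 931.49 MeV/u = 486.114 MeV
Dividing by A = 59 gives 8.239 MeV per nucleon.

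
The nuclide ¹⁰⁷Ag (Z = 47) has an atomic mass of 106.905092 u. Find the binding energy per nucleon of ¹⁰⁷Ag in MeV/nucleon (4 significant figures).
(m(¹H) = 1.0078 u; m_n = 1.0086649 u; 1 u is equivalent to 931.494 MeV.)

8.544 MeV/nucleon

With 47 protons and 60 neutrons (A = 107):
Σm = 47·m(¹H) + 60·m_n = 47.3666 + 60.5198940 = 107.8864940 u
Δm = 107.8864940 − 106.905092 = 0.9814020 u
Binding energy = Δm·c² = 0.9814020 × 931.494 MeV/u = 914.170 MeV
BE/A = 914.170 MeV / 107 = 8.544 MeV/nucleon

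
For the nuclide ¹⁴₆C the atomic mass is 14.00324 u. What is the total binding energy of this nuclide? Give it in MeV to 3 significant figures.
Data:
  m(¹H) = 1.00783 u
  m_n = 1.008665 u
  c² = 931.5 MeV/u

Mass of separated nucleons = 6(1.00783) + 8(1.008665) = 6.04698 + 8.069320 = 14.116300 u
The mass defect is 14.116300 − 14.00324 = 0.113060 u.
Converting to energy: 0.113060 u × 931.5 MeV/u = 105.315 MeV

105 MeV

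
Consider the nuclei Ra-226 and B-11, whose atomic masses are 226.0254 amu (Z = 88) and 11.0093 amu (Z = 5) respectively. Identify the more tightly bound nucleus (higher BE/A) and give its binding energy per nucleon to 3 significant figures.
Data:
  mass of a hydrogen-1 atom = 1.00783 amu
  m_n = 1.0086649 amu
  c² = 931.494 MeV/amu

Ra-226: Σm = 88(1.00783) + 138(1.0086649) = 227.8847962 amu; Δm = 1.8593962 amu; E_B = 1732.0 MeV; E_B/A = 7.664 MeV
B-11: Σm = 5(1.00783) + 6(1.0086649) = 11.0911394 amu; Δm = 0.0818394 amu; E_B = 76.233 MeV; E_B/A = 6.930 MeV
Ra-226 has the higher binding energy per nucleon, so it is the more tightly bound nucleus.

Ra-226; 7.66 MeV/nucleon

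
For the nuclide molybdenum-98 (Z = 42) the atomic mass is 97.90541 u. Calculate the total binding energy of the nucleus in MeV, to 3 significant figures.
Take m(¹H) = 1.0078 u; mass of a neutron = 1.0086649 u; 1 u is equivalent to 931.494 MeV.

Σm = 42·m(¹H) + 56·m_n = 42.3276 + 56.4852344 = 98.8128344 u
Δm = 98.8128344 − 97.90541 = 0.9074244 u
Binding energy = Δm·c² = 0.9074244 × 931.494 MeV/u = 845.260 MeV

845 MeV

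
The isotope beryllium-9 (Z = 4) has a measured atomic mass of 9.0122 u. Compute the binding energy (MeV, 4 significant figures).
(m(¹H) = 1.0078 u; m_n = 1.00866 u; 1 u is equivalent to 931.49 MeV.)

58.03 MeV

With 4 protons and 5 neutrons (A = 9):
Mass of separated nucleons = 4(1.0078) + 5(1.00866) = 4.0312 + 5.04330 = 9.07450 u
Mass defect Δm = 9.07450 − 9.0122 = 0.06230 u
E_B = 0.06230 × 931.49 = 58.0318 MeV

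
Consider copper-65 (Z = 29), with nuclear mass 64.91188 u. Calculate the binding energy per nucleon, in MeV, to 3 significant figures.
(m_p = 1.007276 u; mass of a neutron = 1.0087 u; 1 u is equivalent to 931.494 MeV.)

8.78 MeV/nucleon

The nucleus contains 29 protons and 65 − 29 = 36 neutrons.
Σm = 29·m_p + 36·m_n = 29.211004 + 36.3132 = 65.524204 u
Δm = 65.524204 − 64.91188 = 0.612324 u
Binding energy = Δm·c² = 0.612324 × 931.494 MeV/u = 570.376 MeV
BE/A = 570.376 MeV / 65 = 8.775 MeV/nucleon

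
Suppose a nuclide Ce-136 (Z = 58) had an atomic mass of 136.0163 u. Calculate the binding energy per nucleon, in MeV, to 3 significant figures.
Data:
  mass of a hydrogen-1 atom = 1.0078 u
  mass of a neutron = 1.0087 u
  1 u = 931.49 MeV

7.63 MeV/nucleon

With 58 protons and 78 neutrons (A = 136):
Σm = 58·m(¹H) + 78·m_n = 58.4524 + 78.6786 = 137.1310 u
The mass defect is 137.1310 − 136.0163 = 1.1147 u.
E_B = 1.1147 × 931.49 = 1038.33 MeV
BE/A = 1038.33 MeV / 136 = 7.6348 MeV/nucleon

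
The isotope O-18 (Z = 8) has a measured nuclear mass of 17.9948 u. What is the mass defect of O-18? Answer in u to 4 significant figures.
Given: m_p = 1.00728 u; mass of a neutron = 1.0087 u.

0.1504 u

The nucleus contains 8 protons and 18 − 8 = 10 neutrons.
Mass of separated nucleons = 8(1.00728) + 10(1.0087) = 8.05824 + 10.0870 = 18.14524 u
The mass defect is 18.14524 − 17.9948 = 0.15044 u.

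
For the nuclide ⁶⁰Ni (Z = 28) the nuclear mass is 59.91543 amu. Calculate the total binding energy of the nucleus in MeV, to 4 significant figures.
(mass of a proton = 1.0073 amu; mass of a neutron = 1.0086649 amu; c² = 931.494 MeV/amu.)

Z = 28, so N = A − Z = 60 − 28 = 32.
Mass of separated nucleons = 28(1.0073) + 32(1.0086649) = 28.2044 + 32.2772768 = 60.4816768 amu
Δm = 60.4816768 − 59.91543 = 0.5662468 amu
Converting to energy: 0.5662468 amu × 931.494 MeV/amu = 527.455 MeV

527.5 MeV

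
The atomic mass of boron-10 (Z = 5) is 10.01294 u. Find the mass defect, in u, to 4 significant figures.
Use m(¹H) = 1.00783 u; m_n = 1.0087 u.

0.06971 u

Z = 5, so N = A − Z = 10 − 5 = 5.
Total constituent mass: 5 × 1.00783 + 5 × 1.0087 = 10.08265 u
The mass defect is 10.08265 − 10.01294 = 0.06971 u.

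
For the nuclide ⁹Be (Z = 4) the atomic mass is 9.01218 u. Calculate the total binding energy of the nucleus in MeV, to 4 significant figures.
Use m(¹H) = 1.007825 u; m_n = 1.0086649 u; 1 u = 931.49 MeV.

58.17 MeV

Total constituent mass: 4 × 1.007825 + 5 × 1.0086649 = 9.0746245 u
Δm = 9.0746245 − 9.01218 = 0.0624445 u
Binding energy = Δm·c² = 0.0624445 × 931.49 MeV/u = 58.1664 MeV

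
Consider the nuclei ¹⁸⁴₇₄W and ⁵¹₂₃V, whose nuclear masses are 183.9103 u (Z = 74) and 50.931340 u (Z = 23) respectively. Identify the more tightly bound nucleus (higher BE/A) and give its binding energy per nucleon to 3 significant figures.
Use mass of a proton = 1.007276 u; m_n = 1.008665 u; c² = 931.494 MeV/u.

¹⁸⁴₇₄W: Σm = 74(1.007276) + 110(1.008665) = 185.491574 u; Δm = 1.581274 u; E_B = 1472.9 MeV; E_B/A = 8.005 MeV
⁵¹₂₃V: Σm = 23(1.007276) + 28(1.008665) = 51.409968 u; Δm = 0.478628 u; E_B = 445.84 MeV; E_B/A = 8.742 MeV
⁵¹₂₃V has the higher binding energy per nucleon, so it is the more tightly bound nucleus.

⁵¹₂₃V; 8.74 MeV/nucleon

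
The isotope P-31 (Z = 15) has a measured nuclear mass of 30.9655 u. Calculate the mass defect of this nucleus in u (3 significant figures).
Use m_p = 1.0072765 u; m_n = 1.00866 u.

0.282 u

The nucleus contains 15 protons and 31 − 15 = 16 neutrons.
Total constituent mass: 15 × 1.0072765 + 16 × 1.00866 = 31.2477075 u
Mass defect Δm = 31.2477075 − 30.9655 = 0.2822075 u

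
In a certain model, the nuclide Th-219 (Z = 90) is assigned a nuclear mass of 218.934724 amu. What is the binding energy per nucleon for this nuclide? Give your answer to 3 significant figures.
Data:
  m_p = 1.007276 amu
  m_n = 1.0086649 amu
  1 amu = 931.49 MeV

7.82 MeV/nucleon

Z = 90, so N = A − Z = 219 − 90 = 129.
Mass of separated nucleons = 90(1.007276) + 129(1.0086649) = 90.654840 + 130.1177721 = 220.7726121 amu
Mass defect Δm = 220.7726121 − 218.934724 = 1.8378881 amu
Converting to energy: 1.8378881 amu × 931.49 MeV/amu = 1711.97 MeV
Per nucleon: 1711.97 / 219 = 7.817 MeV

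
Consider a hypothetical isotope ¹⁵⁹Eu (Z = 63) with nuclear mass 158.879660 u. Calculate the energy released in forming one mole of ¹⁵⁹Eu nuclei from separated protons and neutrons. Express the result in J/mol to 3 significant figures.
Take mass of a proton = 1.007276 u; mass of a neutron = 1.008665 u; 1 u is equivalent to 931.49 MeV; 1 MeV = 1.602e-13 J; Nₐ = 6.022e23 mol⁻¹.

Mass of separated nucleons = 63(1.007276) + 96(1.008665) = 63.458388 + 96.831840 = 160.290228 u
The mass defect is 160.290228 − 158.879660 = 1.410568 u.
Converting to energy: 1.410568 u × 931.49 MeV/u = 1313.93 MeV
Per nucleus in joules: 1313.93 MeV × 1.602e-13 J/MeV = 2.1049e-10 J
Per mole: 2.1049e-10 J × 6.022e23 mol⁻¹ = 1.2676e+14 J/mol

1.27e+14 J/mol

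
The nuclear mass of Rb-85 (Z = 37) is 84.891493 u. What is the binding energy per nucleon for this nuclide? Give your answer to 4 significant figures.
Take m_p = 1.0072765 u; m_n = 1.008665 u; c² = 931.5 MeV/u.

8.698 MeV/nucleon

Z = 37, so N = A − Z = 85 − 37 = 48.
Mass of separated nucleons = 37(1.0072765) + 48(1.008665) = 37.2692305 + 48.415920 = 85.6851505 u
The mass defect is 85.6851505 − 84.891493 = 0.7936575 u.
Converting to energy: 0.7936575 u × 931.5 MeV/u = 739.292 MeV
BE/A = 739.292 MeV / 85 = 8.698 MeV/nucleon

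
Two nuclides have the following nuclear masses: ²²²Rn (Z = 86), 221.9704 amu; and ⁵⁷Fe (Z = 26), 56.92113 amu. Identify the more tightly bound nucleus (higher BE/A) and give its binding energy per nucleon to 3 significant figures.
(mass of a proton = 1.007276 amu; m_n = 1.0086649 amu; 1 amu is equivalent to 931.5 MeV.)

⁵⁷Fe; 8.77 MeV/nucleon

²²²Rn: Σm = 86(1.007276) + 136(1.0086649) = 223.8041624 amu; Δm = 1.8337624 amu; E_B = 1708.1 MeV; E_B/A = 7.694 MeV
⁵⁷Fe: Σm = 26(1.007276) + 31(1.0086649) = 57.4577879 amu; Δm = 0.5366579 amu; E_B = 499.90 MeV; E_B/A = 8.770 MeV
⁵⁷Fe has the higher binding energy per nucleon, so it is the more tightly bound nucleus.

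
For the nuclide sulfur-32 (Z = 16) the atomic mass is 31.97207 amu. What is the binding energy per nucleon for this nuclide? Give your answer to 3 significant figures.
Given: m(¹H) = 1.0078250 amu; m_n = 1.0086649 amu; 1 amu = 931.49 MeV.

Σm = 16·m(¹H) + 16·m_n = 16.1252000 + 16.1386384 = 32.2638384 amu
The mass defect is 32.2638384 − 31.97207 = 0.2917684 amu.
E_B = 0.2917684 × 931.49 = 271.779 MeV
Dividing by A = 32 gives 8.493 MeV per nucleon.

8.49 MeV/nucleon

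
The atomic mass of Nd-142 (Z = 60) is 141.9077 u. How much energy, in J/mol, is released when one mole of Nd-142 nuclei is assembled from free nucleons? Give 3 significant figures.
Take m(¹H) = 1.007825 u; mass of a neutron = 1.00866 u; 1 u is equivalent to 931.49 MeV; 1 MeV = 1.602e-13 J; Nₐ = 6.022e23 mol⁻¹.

1.14e+14 J/mol

Total constituent mass: 60 × 1.007825 + 82 × 1.00866 = 143.179620 u
Δm = 143.179620 − 141.9077 = 1.271920 u
E_B = 1.271920 × 931.49 = 1184.78 MeV
Per nucleus in joules: 1184.78 MeV × 1.602e-13 J/MeV = 1.8980e-10 J
Per mole: 1.8980e-10 J × 6.022e23 mol⁻¹ = 1.1430e+14 J/mol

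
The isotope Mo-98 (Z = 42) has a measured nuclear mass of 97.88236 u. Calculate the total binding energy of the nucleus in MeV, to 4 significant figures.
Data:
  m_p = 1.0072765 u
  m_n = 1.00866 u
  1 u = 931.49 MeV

846.0 MeV

Z = 42, so N = A − Z = 98 − 42 = 56.
Σm = 42·m_p + 56·m_n = 42.3056130 + 56.48496 = 98.7905730 u
Mass defect Δm = 98.7905730 − 97.88236 = 0.9082130 u
E_B = 0.9082130 × 931.49 = 845.991 MeV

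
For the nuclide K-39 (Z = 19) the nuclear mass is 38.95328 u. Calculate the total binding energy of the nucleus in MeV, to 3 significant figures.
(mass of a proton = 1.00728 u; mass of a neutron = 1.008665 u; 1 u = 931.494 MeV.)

334 MeV

With 19 protons and 20 neutrons (A = 39):
Total constituent mass: 19 × 1.00728 + 20 × 1.008665 = 39.311620 u
The mass defect is 39.311620 − 38.95328 = 0.358340 u.
E_B = 0.358340 × 931.494 = 333.792 MeV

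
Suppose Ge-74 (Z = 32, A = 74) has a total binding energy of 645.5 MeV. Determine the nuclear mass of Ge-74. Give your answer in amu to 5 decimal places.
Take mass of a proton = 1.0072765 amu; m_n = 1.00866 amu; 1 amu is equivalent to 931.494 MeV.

Mass defect = 645.5 MeV / (931.494 MeV/amu) = 0.6929728 amu
Constituent mass = 32(1.0072765) + 42(1.00866) = 74.5965680 amu
Nuclear mass = 74.5965680 − 0.6929728 = 73.9035952 amu ≈ 73.90360 amu (to 5 decimal places)

73.90360 amu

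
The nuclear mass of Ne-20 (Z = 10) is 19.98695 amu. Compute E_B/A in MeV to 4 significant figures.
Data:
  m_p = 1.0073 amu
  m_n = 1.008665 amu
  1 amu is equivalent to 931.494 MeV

8.043 MeV/nucleon

Σm = 10·m_p + 10·m_n = 10.0730 + 10.086650 = 20.159650 amu
The mass defect is 20.159650 − 19.98695 = 0.172700 amu.
Converting to energy: 0.172700 amu × 931.494 MeV/amu = 160.869 MeV
BE/A = 160.869 MeV / 20 = 8.043 MeV/nucleon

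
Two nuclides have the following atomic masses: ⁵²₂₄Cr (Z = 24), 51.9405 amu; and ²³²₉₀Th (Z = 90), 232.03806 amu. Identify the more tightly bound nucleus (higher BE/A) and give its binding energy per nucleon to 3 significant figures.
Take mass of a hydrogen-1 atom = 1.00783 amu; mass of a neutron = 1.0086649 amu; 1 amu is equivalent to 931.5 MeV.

⁵²₂₄Cr; 8.78 MeV/nucleon

⁵²₂₄Cr: Σm = 24(1.00783) + 28(1.0086649) = 52.4305372 amu; Δm = 0.4900372 amu; E_B = 456.47 MeV; E_B/A = 8.778 MeV
²³²₉₀Th: Σm = 90(1.00783) + 142(1.0086649) = 233.9351158 amu; Δm = 1.8970558 amu; E_B = 1767.1 MeV; E_B/A = 7.617 MeV
⁵²₂₄Cr has the higher binding energy per nucleon, so it is the more tightly bound nucleus.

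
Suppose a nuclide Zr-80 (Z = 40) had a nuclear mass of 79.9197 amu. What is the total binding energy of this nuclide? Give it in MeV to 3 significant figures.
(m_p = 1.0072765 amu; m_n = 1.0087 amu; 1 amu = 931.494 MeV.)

Mass of separated nucleons = 40(1.0072765) + 40(1.0087) = 40.2910600 + 40.3480 = 80.6390600 amu
The mass defect is 80.6390600 − 79.9197 = 0.7193600 amu.
Binding energy = Δm·c² = 0.7193600 × 931.494 MeV/amu = 670.080 MeV

670 MeV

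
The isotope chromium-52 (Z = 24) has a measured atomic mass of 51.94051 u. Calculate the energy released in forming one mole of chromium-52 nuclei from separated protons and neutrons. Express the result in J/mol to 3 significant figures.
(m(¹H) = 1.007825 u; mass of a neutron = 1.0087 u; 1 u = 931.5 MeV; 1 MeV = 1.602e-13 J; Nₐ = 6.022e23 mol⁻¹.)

4.41e+13 J/mol

With 24 protons and 28 neutrons (A = 52):
Mass of separated nucleons = 24(1.007825) + 28(1.0087) = 24.187800 + 28.2436 = 52.431400 u
Δm = 52.431400 − 51.94051 = 0.490890 u
Converting to energy: 0.490890 u × 931.5 MeV/u = 457.264 MeV
Per nucleus in joules: 457.264 MeV × 1.602e-13 J/MeV = 7.3254e-11 J
Per mole: 7.3254e-11 J × 6.022e23 mol⁻¹ = 4.4114e+13 J/mol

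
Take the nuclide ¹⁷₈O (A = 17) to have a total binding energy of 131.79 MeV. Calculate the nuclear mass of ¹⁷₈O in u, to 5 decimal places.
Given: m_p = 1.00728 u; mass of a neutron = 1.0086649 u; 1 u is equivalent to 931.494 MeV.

Mass defect = 131.79 MeV / (931.494 MeV/u) = 0.1414824 u
Constituent mass = 8(1.00728) + 9(1.0086649) = 17.1362241 u
Nuclear mass = 17.1362241 − 0.1414824 = 16.9947417 u ≈ 16.99474 u (to 5 decimal places)

16.99474 u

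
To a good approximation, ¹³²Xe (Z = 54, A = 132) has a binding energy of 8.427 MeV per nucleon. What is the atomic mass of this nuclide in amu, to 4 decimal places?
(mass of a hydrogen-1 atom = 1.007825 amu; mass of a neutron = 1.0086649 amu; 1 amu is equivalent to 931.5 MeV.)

Total binding energy = 132 × 8.427 = 1112.364 MeV
Mass defect = 1112.364 MeV / (931.5 MeV/amu) = 1.194164 amu
Constituent mass = 54(1.007825) + 78(1.0086649) = 133.0984122 amu
Atomic mass = 133.0984122 − 1.194164 = 131.9042482 amu ≈ 131.9042 amu (to 4 decimal places)

131.9042 amu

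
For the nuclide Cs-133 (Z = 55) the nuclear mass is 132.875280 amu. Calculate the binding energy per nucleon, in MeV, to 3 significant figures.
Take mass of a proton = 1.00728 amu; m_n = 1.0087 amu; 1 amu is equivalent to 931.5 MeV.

8.43 MeV/nucleon

Total constituent mass: 55 × 1.00728 + 78 × 1.0087 = 134.07900 amu
Δm = 134.07900 − 132.875280 = 1.203720 amu
Converting to energy: 1.203720 amu × 931.5 MeV/amu = 1121.27 MeV
Dividing by A = 133 gives 8.431 MeV per nucleon.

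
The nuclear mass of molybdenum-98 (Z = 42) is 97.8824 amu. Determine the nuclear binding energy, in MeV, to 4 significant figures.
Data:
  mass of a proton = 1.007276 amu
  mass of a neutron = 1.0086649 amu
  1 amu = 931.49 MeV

The nucleus contains 42 protons and 98 − 42 = 56 neutrons.
Mass of separated nucleons = 42(1.007276) + 56(1.0086649) = 42.305592 + 56.4852344 = 98.7908264 amu
Mass defect Δm = 98.7908264 − 97.8824 = 0.9084264 amu
E_B = 0.9084264 × 931.49 = 846.190 MeV

846.2 MeV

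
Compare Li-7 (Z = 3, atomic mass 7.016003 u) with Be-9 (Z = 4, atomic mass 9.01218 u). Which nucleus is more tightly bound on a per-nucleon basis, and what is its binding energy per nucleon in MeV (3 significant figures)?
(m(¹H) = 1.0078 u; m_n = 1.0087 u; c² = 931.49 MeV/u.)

Be-9; 6.47 MeV/nucleon

Li-7: Σm = 3(1.0078) + 4(1.0087) = 7.0582 u; Δm = 0.042197 u; E_B = 39.306 MeV; E_B/A = 5.615 MeV
Be-9: Σm = 4(1.0078) + 5(1.0087) = 9.0747 u; Δm = 0.06252 u; E_B = 58.237 MeV; E_B/A = 6.471 MeV
Be-9 has the higher binding energy per nucleon, so it is the more tightly bound nucleus.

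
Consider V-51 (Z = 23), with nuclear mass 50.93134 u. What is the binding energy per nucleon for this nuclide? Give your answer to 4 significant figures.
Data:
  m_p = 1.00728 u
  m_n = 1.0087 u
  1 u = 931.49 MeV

With 23 protons and 28 neutrons (A = 51):
Total constituent mass: 23 × 1.00728 + 28 × 1.0087 = 51.41104 u
Mass defect Δm = 51.41104 − 50.93134 = 0.47970 u
Binding energy = Δm·c² = 0.47970 × 931.49 MeV/u = 446.836 MeV
BE/A = 446.836 MeV / 51 = 8.761 MeV/nucleon

8.761 MeV/nucleon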